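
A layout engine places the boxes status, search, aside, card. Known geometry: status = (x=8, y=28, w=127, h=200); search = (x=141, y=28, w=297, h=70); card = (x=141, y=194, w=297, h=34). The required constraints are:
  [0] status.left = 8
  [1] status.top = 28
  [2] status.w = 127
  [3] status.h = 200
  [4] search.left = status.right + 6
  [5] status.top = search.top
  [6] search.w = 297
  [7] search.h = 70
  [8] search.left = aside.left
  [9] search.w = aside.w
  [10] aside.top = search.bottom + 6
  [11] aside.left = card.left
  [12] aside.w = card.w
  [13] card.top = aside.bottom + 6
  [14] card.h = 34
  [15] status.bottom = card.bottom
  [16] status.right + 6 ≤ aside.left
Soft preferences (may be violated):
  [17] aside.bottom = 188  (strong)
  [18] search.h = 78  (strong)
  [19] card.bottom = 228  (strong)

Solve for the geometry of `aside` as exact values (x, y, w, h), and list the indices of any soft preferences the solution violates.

aside = (x=141, y=104, w=297, h=84)
violated soft preferences: 18

1. aside.x = 141  [search.left = aside.left]
2. aside.w = 297  [search.w = aside.w]
3. aside.y = 104  [aside.top = search.bottom + 6]
4. aside.h = 84  [card.top = aside.bottom + 6]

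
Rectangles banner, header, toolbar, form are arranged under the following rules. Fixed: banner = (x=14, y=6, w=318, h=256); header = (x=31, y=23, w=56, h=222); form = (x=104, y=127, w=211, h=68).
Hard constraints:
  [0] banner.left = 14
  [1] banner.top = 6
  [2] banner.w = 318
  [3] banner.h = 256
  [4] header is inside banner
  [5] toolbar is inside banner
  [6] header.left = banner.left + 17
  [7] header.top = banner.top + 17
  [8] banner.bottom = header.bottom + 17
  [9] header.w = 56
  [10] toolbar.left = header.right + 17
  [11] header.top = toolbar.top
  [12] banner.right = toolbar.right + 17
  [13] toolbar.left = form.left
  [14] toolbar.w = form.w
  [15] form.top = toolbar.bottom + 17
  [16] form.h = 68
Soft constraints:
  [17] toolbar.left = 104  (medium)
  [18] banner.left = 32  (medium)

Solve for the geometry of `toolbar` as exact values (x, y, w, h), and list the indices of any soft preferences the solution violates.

toolbar = (x=104, y=23, w=211, h=87)
violated soft preferences: 18

1. toolbar.x = 104  [toolbar.left = header.right + 17]
2. toolbar.y = 23  [header.top = toolbar.top]
3. toolbar.w = 211  [banner.right = toolbar.right + 17]
4. toolbar.h = 87  [form.top = toolbar.bottom + 17]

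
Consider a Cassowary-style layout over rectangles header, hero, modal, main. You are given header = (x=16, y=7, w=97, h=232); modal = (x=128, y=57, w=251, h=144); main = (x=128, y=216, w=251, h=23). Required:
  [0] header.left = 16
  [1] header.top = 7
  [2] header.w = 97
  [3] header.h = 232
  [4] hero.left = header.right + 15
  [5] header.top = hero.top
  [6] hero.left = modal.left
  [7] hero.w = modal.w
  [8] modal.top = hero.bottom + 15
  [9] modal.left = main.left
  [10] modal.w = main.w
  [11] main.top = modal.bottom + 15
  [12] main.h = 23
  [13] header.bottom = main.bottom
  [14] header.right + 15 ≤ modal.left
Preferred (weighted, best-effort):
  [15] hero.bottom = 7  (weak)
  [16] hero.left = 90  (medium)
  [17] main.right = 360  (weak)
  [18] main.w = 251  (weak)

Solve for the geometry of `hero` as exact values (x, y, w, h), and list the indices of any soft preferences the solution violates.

hero = (x=128, y=7, w=251, h=35)
violated soft preferences: 15, 16, 17

1. hero.x = 128  [hero.left = header.right + 15]
2. hero.y = 7  [header.top = hero.top]
3. hero.w = 251  [hero.w = modal.w]
4. hero.h = 35  [modal.top = hero.bottom + 15]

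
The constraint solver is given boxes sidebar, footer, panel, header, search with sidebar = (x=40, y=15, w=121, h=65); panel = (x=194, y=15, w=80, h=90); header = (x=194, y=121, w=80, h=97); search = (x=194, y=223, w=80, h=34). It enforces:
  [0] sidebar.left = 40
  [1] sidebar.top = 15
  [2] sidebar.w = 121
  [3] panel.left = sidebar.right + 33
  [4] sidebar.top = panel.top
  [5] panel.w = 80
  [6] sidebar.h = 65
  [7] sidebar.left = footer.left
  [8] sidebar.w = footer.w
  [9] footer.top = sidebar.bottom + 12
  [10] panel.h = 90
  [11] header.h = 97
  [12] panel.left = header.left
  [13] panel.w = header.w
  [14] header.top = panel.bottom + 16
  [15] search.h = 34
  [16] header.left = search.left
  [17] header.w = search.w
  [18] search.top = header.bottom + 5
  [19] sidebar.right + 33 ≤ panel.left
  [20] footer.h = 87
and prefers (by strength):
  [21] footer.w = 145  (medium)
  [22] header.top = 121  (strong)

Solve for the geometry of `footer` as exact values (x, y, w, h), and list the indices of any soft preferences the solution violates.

footer = (x=40, y=92, w=121, h=87)
violated soft preferences: 21

1. footer.x = 40  [sidebar.left = footer.left]
2. footer.w = 121  [sidebar.w = footer.w]
3. footer.y = 92  [footer.top = sidebar.bottom + 12]
4. footer.h = 87  [footer.h = 87]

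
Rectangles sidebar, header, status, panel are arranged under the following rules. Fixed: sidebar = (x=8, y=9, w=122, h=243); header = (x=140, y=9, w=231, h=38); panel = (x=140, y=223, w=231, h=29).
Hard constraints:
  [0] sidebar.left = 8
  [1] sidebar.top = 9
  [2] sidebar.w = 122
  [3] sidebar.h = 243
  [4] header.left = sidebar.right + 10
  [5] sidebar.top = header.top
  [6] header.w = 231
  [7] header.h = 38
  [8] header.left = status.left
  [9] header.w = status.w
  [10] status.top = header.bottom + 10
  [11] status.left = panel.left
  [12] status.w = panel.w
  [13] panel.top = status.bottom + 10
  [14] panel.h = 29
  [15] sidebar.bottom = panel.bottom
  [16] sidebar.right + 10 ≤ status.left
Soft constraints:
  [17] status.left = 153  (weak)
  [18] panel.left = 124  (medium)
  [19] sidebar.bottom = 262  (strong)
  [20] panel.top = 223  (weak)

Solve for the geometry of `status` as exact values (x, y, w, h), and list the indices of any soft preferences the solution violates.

1. status.x = 140  [header.left = status.left]
2. status.w = 231  [header.w = status.w]
3. status.y = 57  [status.top = header.bottom + 10]
4. status.h = 156  [panel.top = status.bottom + 10]

status = (x=140, y=57, w=231, h=156)
violated soft preferences: 17, 18, 19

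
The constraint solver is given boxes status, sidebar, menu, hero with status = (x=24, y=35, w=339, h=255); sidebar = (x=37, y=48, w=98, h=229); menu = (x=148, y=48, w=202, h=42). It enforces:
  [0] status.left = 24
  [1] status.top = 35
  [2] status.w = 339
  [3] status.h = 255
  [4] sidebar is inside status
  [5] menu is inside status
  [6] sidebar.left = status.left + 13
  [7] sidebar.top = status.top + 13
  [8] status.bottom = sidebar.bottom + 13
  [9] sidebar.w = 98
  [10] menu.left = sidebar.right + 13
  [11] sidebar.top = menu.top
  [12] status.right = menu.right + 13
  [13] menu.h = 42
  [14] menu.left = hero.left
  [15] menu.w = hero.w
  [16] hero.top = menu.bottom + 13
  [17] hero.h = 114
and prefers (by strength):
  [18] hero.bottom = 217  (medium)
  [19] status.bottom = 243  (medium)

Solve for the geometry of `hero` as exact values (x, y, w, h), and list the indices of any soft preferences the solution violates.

hero = (x=148, y=103, w=202, h=114)
violated soft preferences: 19

1. hero.x = 148  [menu.left = hero.left]
2. hero.w = 202  [menu.w = hero.w]
3. hero.y = 103  [hero.top = menu.bottom + 13]
4. hero.h = 114  [hero.h = 114]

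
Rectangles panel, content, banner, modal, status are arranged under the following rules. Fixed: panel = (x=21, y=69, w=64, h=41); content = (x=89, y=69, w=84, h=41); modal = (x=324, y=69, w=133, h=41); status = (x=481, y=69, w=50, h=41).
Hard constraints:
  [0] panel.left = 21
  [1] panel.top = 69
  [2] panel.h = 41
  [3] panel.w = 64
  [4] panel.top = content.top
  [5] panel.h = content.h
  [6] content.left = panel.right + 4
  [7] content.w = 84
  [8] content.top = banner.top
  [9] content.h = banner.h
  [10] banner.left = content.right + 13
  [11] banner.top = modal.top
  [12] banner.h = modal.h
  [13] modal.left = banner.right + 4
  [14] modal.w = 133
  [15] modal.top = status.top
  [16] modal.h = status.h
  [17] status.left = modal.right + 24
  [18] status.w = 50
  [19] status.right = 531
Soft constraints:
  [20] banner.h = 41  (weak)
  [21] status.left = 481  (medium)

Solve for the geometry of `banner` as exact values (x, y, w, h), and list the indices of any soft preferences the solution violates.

banner = (x=186, y=69, w=134, h=41)
violated soft preferences: none

1. banner.y = 69  [content.top = banner.top]
2. banner.h = 41  [content.h = banner.h]
3. banner.x = 186  [banner.left = content.right + 13]
4. banner.w = 134  [modal.left = banner.right + 4]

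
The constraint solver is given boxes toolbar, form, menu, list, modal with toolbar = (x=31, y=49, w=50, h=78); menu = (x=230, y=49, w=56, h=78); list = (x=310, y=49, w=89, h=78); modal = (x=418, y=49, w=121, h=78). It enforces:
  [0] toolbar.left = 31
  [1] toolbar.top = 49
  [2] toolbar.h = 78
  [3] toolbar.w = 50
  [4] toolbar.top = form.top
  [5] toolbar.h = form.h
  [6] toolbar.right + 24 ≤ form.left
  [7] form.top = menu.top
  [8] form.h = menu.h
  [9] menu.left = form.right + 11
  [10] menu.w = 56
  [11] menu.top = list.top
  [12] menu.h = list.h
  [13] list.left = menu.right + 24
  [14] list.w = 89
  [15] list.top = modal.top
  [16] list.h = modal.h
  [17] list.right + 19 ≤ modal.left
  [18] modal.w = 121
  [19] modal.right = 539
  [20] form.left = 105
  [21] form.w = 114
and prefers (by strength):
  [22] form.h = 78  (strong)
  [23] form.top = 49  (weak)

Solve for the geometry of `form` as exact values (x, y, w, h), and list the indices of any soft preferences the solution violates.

form = (x=105, y=49, w=114, h=78)
violated soft preferences: none

1. form.y = 49  [toolbar.top = form.top]
2. form.h = 78  [toolbar.h = form.h]
3. form.x = 105  [form.left = 105]
4. form.w = 114  [form.w = 114]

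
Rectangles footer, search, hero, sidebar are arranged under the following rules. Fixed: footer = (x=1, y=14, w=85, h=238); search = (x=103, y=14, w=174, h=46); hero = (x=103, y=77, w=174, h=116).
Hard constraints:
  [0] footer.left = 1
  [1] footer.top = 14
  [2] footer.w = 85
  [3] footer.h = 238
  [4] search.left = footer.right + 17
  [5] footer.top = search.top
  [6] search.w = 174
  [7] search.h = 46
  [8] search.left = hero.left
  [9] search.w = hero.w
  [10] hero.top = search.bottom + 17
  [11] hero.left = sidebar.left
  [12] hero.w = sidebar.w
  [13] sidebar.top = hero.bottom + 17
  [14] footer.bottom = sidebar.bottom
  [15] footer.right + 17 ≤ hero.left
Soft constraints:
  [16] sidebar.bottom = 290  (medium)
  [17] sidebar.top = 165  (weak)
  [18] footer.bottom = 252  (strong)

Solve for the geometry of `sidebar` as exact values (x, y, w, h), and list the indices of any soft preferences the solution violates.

sidebar = (x=103, y=210, w=174, h=42)
violated soft preferences: 16, 17

1. sidebar.x = 103  [hero.left = sidebar.left]
2. sidebar.w = 174  [hero.w = sidebar.w]
3. sidebar.y = 210  [sidebar.top = hero.bottom + 17]
4. sidebar.h = 42  [footer.bottom = sidebar.bottom]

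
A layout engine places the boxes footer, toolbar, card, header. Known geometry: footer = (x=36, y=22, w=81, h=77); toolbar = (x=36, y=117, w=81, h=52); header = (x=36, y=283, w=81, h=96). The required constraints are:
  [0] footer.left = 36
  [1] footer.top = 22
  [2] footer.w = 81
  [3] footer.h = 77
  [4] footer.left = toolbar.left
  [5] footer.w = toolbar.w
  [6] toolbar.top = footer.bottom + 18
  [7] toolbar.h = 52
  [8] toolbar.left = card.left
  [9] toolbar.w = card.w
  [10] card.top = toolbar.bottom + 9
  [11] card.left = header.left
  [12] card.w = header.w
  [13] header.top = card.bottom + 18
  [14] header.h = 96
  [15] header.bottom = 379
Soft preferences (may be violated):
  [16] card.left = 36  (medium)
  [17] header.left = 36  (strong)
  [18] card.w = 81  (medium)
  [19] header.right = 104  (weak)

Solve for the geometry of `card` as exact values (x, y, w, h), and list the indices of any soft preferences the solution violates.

card = (x=36, y=178, w=81, h=87)
violated soft preferences: 19

1. card.x = 36  [toolbar.left = card.left]
2. card.w = 81  [toolbar.w = card.w]
3. card.y = 178  [card.top = toolbar.bottom + 9]
4. card.h = 87  [header.top = card.bottom + 18]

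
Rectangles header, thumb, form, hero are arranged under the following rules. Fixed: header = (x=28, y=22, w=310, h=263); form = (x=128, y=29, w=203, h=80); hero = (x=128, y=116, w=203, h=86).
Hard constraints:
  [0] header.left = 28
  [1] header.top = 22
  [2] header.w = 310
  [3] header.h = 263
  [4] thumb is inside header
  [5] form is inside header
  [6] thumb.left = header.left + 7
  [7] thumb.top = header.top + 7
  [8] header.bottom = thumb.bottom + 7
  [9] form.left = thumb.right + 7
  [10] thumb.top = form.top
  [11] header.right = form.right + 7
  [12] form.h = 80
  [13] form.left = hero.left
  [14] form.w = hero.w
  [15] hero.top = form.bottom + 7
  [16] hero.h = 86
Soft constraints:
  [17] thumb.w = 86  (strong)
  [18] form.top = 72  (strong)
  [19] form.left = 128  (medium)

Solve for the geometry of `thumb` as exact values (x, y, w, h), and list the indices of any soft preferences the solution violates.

thumb = (x=35, y=29, w=86, h=249)
violated soft preferences: 18

1. thumb.x = 35  [thumb.left = header.left + 7]
2. thumb.y = 29  [thumb.top = header.top + 7]
3. thumb.h = 249  [header.bottom = thumb.bottom + 7]
4. thumb.w = 86  [form.left = thumb.right + 7]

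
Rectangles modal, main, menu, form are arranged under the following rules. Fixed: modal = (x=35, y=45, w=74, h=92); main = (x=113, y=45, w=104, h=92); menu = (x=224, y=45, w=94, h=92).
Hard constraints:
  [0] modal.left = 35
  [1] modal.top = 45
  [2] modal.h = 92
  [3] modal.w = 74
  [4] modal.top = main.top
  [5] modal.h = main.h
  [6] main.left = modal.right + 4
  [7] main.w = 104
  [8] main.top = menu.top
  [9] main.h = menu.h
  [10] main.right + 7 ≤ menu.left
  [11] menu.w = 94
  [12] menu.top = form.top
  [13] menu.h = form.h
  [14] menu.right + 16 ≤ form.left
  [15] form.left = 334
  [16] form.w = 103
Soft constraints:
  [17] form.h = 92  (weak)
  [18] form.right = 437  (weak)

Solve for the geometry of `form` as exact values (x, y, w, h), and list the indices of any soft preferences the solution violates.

1. form.y = 45  [menu.top = form.top]
2. form.h = 92  [menu.h = form.h]
3. form.x = 334  [form.left = 334]
4. form.w = 103  [form.w = 103]

form = (x=334, y=45, w=103, h=92)
violated soft preferences: none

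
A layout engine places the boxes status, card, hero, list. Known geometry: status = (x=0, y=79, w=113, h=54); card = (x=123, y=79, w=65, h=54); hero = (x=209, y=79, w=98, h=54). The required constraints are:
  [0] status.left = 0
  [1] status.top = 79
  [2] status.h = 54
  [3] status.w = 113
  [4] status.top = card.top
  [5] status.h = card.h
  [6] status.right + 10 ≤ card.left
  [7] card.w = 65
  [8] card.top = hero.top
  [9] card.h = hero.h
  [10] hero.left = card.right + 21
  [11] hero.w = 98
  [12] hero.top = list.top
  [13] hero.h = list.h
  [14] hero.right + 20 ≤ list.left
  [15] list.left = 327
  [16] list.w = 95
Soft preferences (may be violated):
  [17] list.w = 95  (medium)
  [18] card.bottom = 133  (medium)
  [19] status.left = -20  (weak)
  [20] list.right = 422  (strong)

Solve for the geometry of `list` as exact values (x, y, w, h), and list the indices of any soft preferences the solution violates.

list = (x=327, y=79, w=95, h=54)
violated soft preferences: 19

1. list.y = 79  [hero.top = list.top]
2. list.h = 54  [hero.h = list.h]
3. list.x = 327  [list.left = 327]
4. list.w = 95  [list.w = 95]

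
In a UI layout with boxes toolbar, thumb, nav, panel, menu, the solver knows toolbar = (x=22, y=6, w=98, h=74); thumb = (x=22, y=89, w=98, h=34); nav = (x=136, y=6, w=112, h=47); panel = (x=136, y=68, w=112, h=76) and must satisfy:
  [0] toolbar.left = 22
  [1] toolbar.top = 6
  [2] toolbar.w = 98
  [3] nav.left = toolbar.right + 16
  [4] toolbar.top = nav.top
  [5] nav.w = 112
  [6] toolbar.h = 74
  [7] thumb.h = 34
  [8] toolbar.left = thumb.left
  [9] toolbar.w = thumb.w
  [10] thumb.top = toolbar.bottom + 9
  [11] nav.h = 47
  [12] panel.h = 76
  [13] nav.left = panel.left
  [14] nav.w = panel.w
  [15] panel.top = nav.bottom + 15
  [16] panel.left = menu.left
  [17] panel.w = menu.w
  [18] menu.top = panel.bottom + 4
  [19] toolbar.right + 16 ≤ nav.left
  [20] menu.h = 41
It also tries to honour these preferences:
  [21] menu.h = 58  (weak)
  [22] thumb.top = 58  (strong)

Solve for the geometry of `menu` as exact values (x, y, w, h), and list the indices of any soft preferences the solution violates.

1. menu.x = 136  [panel.left = menu.left]
2. menu.w = 112  [panel.w = menu.w]
3. menu.y = 148  [menu.top = panel.bottom + 4]
4. menu.h = 41  [menu.h = 41]

menu = (x=136, y=148, w=112, h=41)
violated soft preferences: 21, 22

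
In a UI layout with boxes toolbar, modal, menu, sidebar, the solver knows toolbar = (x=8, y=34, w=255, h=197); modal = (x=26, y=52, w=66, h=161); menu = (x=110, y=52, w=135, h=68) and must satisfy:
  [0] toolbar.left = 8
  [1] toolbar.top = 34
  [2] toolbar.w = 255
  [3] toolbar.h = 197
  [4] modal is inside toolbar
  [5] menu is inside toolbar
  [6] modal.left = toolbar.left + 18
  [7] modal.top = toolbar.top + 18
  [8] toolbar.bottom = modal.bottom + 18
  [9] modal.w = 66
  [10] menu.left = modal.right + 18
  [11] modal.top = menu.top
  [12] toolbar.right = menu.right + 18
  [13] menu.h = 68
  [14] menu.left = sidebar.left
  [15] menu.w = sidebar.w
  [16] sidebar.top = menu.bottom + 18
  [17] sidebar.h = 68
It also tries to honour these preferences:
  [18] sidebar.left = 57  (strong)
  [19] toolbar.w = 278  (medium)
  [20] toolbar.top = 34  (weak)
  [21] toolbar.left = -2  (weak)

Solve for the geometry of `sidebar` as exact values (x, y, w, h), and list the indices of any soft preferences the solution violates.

sidebar = (x=110, y=138, w=135, h=68)
violated soft preferences: 18, 19, 21

1. sidebar.x = 110  [menu.left = sidebar.left]
2. sidebar.w = 135  [menu.w = sidebar.w]
3. sidebar.y = 138  [sidebar.top = menu.bottom + 18]
4. sidebar.h = 68  [sidebar.h = 68]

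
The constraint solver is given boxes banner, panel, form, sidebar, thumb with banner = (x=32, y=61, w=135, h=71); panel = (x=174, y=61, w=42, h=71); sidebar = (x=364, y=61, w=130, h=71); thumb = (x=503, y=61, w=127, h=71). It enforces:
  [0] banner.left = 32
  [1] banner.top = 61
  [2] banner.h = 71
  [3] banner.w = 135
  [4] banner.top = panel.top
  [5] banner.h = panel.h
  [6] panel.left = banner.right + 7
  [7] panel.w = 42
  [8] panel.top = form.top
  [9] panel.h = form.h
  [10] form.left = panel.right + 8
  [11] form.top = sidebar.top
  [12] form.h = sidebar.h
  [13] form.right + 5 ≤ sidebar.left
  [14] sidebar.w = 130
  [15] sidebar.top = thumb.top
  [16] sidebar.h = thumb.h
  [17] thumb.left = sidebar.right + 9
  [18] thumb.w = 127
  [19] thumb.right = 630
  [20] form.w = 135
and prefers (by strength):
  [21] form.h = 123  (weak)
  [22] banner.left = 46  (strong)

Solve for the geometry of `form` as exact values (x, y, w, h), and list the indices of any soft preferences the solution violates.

form = (x=224, y=61, w=135, h=71)
violated soft preferences: 21, 22

1. form.y = 61  [panel.top = form.top]
2. form.h = 71  [panel.h = form.h]
3. form.x = 224  [form.left = panel.right + 8]
4. form.w = 135  [form.w = 135]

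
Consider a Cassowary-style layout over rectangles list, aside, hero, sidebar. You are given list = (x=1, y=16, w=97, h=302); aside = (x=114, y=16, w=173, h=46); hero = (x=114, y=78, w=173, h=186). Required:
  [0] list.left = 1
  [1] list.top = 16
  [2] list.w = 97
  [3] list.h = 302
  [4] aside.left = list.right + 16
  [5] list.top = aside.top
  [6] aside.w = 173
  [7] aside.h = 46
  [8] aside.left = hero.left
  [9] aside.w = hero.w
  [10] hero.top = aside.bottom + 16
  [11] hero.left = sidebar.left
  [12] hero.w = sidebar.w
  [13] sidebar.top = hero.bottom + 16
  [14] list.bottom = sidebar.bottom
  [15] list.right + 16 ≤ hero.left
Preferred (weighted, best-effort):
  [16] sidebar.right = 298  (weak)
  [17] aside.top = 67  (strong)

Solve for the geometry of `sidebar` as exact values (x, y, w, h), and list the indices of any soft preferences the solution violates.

1. sidebar.x = 114  [hero.left = sidebar.left]
2. sidebar.w = 173  [hero.w = sidebar.w]
3. sidebar.y = 280  [sidebar.top = hero.bottom + 16]
4. sidebar.h = 38  [list.bottom = sidebar.bottom]

sidebar = (x=114, y=280, w=173, h=38)
violated soft preferences: 16, 17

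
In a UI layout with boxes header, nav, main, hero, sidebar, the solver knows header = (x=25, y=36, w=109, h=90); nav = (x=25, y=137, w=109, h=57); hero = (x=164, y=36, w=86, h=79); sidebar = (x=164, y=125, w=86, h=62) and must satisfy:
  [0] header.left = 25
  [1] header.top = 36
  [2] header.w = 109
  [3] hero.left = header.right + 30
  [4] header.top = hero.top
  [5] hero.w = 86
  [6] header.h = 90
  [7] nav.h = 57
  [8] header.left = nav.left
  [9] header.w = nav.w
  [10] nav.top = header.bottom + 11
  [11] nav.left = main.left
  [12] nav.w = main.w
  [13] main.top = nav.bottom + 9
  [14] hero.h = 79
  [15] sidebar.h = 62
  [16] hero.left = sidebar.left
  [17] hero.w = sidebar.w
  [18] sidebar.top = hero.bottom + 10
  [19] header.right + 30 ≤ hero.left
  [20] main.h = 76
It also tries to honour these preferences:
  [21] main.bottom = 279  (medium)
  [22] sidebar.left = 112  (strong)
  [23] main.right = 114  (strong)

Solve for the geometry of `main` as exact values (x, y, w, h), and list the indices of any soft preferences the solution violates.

1. main.x = 25  [nav.left = main.left]
2. main.w = 109  [nav.w = main.w]
3. main.y = 203  [main.top = nav.bottom + 9]
4. main.h = 76  [main.h = 76]

main = (x=25, y=203, w=109, h=76)
violated soft preferences: 22, 23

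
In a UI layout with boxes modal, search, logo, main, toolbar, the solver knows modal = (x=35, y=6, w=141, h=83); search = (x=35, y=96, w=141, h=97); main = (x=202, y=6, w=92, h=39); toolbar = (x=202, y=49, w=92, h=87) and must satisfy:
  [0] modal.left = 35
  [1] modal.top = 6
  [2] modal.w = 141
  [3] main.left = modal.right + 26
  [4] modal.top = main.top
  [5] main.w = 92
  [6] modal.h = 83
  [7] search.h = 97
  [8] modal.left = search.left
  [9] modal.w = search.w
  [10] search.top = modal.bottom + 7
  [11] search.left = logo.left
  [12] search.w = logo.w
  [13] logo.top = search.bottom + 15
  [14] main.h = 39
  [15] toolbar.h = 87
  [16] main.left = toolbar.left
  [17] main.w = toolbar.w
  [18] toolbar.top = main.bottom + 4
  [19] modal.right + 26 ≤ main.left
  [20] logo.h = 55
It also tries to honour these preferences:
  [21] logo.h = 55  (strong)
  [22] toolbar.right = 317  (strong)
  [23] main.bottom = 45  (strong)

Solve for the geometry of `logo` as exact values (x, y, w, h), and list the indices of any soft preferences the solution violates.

1. logo.x = 35  [search.left = logo.left]
2. logo.w = 141  [search.w = logo.w]
3. logo.y = 208  [logo.top = search.bottom + 15]
4. logo.h = 55  [logo.h = 55]

logo = (x=35, y=208, w=141, h=55)
violated soft preferences: 22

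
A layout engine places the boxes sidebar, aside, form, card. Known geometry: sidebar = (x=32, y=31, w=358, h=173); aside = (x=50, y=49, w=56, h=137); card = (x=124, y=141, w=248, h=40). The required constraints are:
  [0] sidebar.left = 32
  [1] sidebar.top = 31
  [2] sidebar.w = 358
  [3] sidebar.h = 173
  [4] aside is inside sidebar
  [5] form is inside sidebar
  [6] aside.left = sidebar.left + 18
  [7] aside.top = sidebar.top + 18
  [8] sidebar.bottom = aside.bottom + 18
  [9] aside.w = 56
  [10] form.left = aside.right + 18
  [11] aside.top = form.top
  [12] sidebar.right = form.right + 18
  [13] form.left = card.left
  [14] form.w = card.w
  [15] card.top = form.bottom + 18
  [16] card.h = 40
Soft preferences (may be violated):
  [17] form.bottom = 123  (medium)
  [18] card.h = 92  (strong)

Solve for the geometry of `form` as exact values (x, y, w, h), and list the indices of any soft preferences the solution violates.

1. form.x = 124  [form.left = aside.right + 18]
2. form.y = 49  [aside.top = form.top]
3. form.w = 248  [sidebar.right = form.right + 18]
4. form.h = 74  [card.top = form.bottom + 18]

form = (x=124, y=49, w=248, h=74)
violated soft preferences: 18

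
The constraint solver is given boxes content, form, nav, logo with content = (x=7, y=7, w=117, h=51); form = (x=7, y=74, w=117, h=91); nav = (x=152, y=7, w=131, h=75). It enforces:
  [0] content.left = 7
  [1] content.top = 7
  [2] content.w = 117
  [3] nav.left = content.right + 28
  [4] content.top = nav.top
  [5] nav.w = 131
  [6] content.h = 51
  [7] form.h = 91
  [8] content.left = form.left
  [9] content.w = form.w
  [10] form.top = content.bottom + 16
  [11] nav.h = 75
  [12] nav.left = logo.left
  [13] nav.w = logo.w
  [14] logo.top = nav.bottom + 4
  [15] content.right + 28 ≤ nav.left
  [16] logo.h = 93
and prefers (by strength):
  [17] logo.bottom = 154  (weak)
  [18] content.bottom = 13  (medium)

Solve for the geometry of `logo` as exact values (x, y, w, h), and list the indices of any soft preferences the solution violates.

logo = (x=152, y=86, w=131, h=93)
violated soft preferences: 17, 18

1. logo.x = 152  [nav.left = logo.left]
2. logo.w = 131  [nav.w = logo.w]
3. logo.y = 86  [logo.top = nav.bottom + 4]
4. logo.h = 93  [logo.h = 93]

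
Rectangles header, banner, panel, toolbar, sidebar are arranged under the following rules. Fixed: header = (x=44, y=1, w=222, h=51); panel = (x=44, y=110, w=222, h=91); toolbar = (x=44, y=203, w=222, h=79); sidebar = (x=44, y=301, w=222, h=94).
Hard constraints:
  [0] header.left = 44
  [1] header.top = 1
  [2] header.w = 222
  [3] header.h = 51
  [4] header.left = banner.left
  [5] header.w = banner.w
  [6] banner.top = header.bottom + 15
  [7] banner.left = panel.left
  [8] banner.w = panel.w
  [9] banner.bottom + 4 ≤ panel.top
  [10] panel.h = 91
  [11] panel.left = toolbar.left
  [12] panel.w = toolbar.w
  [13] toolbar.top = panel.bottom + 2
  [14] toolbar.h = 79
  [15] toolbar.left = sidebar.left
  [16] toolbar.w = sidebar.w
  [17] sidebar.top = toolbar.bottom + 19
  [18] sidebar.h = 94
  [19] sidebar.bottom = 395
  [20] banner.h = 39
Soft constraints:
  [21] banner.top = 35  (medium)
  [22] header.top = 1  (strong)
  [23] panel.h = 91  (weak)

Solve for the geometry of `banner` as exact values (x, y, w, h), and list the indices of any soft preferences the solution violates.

banner = (x=44, y=67, w=222, h=39)
violated soft preferences: 21

1. banner.x = 44  [header.left = banner.left]
2. banner.w = 222  [header.w = banner.w]
3. banner.y = 67  [banner.top = header.bottom + 15]
4. banner.h = 39  [banner.h = 39]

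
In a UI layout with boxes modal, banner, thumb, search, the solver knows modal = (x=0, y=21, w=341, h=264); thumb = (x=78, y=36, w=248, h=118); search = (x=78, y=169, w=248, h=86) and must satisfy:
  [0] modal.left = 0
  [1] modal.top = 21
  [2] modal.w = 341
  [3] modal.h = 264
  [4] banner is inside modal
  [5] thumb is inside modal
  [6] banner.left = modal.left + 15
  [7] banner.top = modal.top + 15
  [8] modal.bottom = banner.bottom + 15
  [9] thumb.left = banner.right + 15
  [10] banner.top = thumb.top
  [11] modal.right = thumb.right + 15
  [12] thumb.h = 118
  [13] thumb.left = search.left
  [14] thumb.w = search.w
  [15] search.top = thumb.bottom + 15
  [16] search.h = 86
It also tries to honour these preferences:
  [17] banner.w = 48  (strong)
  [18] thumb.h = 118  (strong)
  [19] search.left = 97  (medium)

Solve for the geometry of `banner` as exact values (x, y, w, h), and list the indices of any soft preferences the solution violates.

1. banner.x = 15  [banner.left = modal.left + 15]
2. banner.y = 36  [banner.top = modal.top + 15]
3. banner.h = 234  [modal.bottom = banner.bottom + 15]
4. banner.w = 48  [thumb.left = banner.right + 15]

banner = (x=15, y=36, w=48, h=234)
violated soft preferences: 19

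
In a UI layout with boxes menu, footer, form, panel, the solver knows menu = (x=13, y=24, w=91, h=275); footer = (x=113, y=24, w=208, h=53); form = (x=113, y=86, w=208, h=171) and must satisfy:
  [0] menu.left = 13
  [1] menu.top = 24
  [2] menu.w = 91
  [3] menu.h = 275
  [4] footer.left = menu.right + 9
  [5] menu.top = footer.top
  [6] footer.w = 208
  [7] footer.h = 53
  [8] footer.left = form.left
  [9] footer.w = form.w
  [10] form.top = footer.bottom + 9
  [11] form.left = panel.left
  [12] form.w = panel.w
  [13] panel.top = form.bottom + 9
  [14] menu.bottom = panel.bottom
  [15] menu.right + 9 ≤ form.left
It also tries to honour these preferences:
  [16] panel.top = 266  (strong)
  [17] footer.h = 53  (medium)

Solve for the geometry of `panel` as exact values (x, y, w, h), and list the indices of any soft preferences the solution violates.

panel = (x=113, y=266, w=208, h=33)
violated soft preferences: none

1. panel.x = 113  [form.left = panel.left]
2. panel.w = 208  [form.w = panel.w]
3. panel.y = 266  [panel.top = form.bottom + 9]
4. panel.h = 33  [menu.bottom = panel.bottom]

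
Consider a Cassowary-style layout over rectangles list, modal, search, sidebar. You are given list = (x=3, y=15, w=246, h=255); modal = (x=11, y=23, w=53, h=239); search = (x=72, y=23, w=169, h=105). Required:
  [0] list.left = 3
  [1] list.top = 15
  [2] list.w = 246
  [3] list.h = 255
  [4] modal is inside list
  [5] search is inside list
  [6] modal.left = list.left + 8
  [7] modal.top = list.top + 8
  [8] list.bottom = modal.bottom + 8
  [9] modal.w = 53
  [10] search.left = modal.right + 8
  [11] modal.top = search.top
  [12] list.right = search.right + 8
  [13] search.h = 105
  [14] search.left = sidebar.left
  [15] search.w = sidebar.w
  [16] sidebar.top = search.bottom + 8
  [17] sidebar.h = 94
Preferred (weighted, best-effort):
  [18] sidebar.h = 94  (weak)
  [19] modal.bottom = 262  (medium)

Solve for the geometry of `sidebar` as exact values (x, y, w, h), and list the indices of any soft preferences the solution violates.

1. sidebar.x = 72  [search.left = sidebar.left]
2. sidebar.w = 169  [search.w = sidebar.w]
3. sidebar.y = 136  [sidebar.top = search.bottom + 8]
4. sidebar.h = 94  [sidebar.h = 94]

sidebar = (x=72, y=136, w=169, h=94)
violated soft preferences: none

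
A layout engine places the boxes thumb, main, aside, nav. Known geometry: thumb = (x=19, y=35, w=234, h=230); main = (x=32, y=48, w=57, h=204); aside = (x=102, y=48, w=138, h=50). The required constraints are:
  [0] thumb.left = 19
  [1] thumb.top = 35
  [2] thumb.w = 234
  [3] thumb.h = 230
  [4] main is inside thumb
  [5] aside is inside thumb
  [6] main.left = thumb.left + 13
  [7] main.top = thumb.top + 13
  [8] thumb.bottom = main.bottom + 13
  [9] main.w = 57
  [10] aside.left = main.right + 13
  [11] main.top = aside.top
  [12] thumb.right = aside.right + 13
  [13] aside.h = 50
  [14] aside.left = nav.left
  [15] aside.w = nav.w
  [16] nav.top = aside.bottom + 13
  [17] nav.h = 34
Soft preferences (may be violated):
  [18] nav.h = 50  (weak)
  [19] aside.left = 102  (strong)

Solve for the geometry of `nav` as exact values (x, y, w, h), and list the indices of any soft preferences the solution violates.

nav = (x=102, y=111, w=138, h=34)
violated soft preferences: 18

1. nav.x = 102  [aside.left = nav.left]
2. nav.w = 138  [aside.w = nav.w]
3. nav.y = 111  [nav.top = aside.bottom + 13]
4. nav.h = 34  [nav.h = 34]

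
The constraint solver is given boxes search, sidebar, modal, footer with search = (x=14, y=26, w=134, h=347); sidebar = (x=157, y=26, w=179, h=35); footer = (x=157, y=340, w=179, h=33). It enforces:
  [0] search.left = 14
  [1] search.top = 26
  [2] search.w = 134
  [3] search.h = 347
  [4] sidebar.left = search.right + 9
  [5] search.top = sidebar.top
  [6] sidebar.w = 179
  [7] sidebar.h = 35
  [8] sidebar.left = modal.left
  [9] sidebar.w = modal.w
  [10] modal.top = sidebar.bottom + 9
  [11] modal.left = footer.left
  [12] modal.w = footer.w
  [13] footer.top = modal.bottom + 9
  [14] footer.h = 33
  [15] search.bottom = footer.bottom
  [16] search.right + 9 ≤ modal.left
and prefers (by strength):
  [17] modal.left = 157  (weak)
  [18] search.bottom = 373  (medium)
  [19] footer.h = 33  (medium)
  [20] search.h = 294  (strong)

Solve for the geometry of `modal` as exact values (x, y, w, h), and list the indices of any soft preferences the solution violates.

modal = (x=157, y=70, w=179, h=261)
violated soft preferences: 20

1. modal.x = 157  [sidebar.left = modal.left]
2. modal.w = 179  [sidebar.w = modal.w]
3. modal.y = 70  [modal.top = sidebar.bottom + 9]
4. modal.h = 261  [footer.top = modal.bottom + 9]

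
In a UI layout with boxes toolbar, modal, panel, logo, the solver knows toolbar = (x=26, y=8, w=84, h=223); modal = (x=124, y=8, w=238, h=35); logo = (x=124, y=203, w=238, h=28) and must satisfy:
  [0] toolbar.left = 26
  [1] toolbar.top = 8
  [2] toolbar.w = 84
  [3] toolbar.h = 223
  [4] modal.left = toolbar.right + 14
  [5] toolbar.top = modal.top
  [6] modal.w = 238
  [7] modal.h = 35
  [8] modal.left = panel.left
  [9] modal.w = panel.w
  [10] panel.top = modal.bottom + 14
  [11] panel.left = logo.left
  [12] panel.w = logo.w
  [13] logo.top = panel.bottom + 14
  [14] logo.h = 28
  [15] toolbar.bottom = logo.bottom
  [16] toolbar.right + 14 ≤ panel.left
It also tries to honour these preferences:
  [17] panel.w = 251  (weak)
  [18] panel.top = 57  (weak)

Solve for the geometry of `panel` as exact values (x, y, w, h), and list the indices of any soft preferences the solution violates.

1. panel.x = 124  [modal.left = panel.left]
2. panel.w = 238  [modal.w = panel.w]
3. panel.y = 57  [panel.top = modal.bottom + 14]
4. panel.h = 132  [logo.top = panel.bottom + 14]

panel = (x=124, y=57, w=238, h=132)
violated soft preferences: 17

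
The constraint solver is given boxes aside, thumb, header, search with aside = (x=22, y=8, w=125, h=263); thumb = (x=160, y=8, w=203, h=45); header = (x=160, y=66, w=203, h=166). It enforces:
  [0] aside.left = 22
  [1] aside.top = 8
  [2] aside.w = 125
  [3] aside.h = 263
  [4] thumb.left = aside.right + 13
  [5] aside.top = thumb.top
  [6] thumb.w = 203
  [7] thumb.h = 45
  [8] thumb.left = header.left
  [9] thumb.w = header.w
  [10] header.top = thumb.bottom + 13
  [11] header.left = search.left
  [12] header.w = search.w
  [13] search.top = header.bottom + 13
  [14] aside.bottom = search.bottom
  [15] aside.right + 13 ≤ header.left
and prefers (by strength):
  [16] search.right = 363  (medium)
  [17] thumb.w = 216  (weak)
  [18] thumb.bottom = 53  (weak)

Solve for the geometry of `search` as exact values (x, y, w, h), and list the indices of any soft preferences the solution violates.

1. search.x = 160  [header.left = search.left]
2. search.w = 203  [header.w = search.w]
3. search.y = 245  [search.top = header.bottom + 13]
4. search.h = 26  [aside.bottom = search.bottom]

search = (x=160, y=245, w=203, h=26)
violated soft preferences: 17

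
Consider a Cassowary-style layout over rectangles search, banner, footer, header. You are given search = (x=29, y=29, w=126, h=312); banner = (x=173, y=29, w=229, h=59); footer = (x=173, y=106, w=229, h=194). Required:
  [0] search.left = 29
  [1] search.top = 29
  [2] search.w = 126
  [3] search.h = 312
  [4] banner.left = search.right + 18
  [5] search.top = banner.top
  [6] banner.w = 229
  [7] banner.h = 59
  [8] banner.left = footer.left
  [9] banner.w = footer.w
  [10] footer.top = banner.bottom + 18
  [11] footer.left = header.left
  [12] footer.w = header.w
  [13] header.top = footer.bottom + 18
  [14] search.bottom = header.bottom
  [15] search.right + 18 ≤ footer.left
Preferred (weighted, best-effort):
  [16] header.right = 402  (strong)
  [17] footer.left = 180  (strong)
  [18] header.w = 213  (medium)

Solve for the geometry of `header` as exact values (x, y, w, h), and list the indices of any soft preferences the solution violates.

1. header.x = 173  [footer.left = header.left]
2. header.w = 229  [footer.w = header.w]
3. header.y = 318  [header.top = footer.bottom + 18]
4. header.h = 23  [search.bottom = header.bottom]

header = (x=173, y=318, w=229, h=23)
violated soft preferences: 17, 18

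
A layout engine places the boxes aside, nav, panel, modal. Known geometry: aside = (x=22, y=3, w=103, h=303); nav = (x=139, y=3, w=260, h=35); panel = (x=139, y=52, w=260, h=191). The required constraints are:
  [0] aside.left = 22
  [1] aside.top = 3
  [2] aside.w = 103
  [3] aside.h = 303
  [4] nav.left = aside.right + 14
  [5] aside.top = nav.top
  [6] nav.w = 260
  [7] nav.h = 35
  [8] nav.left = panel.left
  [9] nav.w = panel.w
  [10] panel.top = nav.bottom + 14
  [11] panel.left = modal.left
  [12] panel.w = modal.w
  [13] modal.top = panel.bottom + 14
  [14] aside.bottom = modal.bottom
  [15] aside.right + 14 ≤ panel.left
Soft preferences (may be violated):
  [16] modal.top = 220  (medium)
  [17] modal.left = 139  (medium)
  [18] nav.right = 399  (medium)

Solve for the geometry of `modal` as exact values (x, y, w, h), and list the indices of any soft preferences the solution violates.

1. modal.x = 139  [panel.left = modal.left]
2. modal.w = 260  [panel.w = modal.w]
3. modal.y = 257  [modal.top = panel.bottom + 14]
4. modal.h = 49  [aside.bottom = modal.bottom]

modal = (x=139, y=257, w=260, h=49)
violated soft preferences: 16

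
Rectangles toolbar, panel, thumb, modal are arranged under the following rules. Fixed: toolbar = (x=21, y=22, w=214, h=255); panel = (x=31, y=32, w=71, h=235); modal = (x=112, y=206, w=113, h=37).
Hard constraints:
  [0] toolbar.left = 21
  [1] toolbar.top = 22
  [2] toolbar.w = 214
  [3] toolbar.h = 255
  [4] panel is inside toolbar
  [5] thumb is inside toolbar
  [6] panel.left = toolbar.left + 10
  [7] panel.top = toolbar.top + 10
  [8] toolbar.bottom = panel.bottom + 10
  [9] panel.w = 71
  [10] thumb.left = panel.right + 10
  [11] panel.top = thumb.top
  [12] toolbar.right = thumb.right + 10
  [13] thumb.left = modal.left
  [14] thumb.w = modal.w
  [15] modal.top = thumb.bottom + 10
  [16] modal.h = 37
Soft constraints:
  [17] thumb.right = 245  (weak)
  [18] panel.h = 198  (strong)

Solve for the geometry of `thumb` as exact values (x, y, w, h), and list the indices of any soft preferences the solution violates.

1. thumb.x = 112  [thumb.left = panel.right + 10]
2. thumb.y = 32  [panel.top = thumb.top]
3. thumb.w = 113  [toolbar.right = thumb.right + 10]
4. thumb.h = 164  [modal.top = thumb.bottom + 10]

thumb = (x=112, y=32, w=113, h=164)
violated soft preferences: 17, 18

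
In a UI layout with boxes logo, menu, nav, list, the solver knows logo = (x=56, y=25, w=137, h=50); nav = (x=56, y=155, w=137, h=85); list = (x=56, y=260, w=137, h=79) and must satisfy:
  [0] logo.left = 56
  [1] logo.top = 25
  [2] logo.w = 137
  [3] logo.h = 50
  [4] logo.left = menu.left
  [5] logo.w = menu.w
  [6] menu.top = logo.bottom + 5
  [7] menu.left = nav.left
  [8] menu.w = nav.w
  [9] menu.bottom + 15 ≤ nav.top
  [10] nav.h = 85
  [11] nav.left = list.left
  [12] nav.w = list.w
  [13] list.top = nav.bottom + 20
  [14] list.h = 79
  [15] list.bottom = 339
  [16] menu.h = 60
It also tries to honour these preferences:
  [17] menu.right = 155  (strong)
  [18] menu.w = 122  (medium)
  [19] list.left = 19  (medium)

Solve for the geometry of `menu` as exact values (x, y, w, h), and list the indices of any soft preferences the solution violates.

menu = (x=56, y=80, w=137, h=60)
violated soft preferences: 17, 18, 19

1. menu.x = 56  [logo.left = menu.left]
2. menu.w = 137  [logo.w = menu.w]
3. menu.y = 80  [menu.top = logo.bottom + 5]
4. menu.h = 60  [menu.h = 60]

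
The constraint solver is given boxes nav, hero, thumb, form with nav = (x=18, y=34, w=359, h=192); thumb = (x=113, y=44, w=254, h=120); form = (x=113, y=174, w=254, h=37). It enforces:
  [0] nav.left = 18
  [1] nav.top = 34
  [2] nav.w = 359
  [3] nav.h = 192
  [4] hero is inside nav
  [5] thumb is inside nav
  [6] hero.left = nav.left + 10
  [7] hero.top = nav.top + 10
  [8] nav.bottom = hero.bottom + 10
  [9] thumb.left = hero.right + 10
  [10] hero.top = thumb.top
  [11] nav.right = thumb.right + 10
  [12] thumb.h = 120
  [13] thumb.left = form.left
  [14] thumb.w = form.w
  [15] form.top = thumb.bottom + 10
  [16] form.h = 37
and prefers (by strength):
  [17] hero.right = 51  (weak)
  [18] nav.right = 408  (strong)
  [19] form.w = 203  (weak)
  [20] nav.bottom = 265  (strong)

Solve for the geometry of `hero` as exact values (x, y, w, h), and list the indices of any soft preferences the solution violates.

hero = (x=28, y=44, w=75, h=172)
violated soft preferences: 17, 18, 19, 20

1. hero.x = 28  [hero.left = nav.left + 10]
2. hero.y = 44  [hero.top = nav.top + 10]
3. hero.h = 172  [nav.bottom = hero.bottom + 10]
4. hero.w = 75  [thumb.left = hero.right + 10]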